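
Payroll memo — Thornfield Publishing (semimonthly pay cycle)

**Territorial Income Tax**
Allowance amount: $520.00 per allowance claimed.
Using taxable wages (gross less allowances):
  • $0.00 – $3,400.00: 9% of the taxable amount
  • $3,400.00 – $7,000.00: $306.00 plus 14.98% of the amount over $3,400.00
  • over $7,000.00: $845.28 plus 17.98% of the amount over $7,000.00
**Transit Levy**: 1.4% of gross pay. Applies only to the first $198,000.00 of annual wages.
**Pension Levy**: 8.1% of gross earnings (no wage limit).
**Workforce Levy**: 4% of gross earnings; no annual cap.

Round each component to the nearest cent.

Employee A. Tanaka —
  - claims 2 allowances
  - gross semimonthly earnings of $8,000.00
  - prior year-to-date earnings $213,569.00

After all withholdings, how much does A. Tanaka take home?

$6,192.71

Territorial Income Tax: taxable = $8,000.00 − 2×$520.00 = $6,960.00
  $306.00 + 14.98% × ($6,960.00 − $3,400.00) = $306.00 + 14.98% × $3,560.00 = $839.29
Transit Levy: YTD $213,569.00 ≥ cap $198,000.00 → $0.00
Pension Levy: 8.1% × $8,000.00 = $648.00
Workforce Levy: 4% × $8,000.00 = $320.00
Total withheld: $839.29 + $0.00 + $648.00 + $320.00 = $1,807.29
Net pay: $8,000.00 − $1,807.29 = $6,192.71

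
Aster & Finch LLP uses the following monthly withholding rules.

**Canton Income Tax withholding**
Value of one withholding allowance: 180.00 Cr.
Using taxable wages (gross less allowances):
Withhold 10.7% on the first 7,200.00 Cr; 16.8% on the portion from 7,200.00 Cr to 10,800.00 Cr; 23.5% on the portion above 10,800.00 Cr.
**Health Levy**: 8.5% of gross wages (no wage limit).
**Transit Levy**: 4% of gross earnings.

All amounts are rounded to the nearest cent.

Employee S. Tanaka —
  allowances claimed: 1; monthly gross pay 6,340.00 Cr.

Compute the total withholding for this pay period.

1,451.62 Cr

Canton Income Tax: taxable = 6,340.00 Cr − 1×180.00 Cr = 6,160.00 Cr
  10.7% × 6,160.00 Cr = 659.12 Cr
Health Levy: 8.5% × 6,340.00 Cr = 538.90 Cr
Transit Levy: 4% × 6,340.00 Cr = 253.60 Cr
Total: 659.12 Cr + 538.90 Cr + 253.60 Cr = 1,451.62 Cr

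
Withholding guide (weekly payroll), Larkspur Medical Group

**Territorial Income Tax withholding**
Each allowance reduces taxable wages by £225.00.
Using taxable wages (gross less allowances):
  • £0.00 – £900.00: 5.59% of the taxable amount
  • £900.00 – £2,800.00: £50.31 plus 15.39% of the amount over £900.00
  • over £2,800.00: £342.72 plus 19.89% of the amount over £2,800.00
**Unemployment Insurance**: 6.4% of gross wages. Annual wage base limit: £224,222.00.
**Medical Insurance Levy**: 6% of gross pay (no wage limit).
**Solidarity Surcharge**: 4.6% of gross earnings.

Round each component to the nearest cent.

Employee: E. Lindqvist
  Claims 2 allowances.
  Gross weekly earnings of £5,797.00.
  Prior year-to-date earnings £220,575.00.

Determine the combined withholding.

£1,697.21

Territorial Income Tax: taxable = £5,797.00 − 2×£225.00 = £5,347.00
  £342.72 + 19.89% × (£5,347.00 − £2,800.00) = £342.72 + 19.89% × £2,547.00 = £849.32
Unemployment Insurance: cap £224,222.00 − YTD £220,575.00 = £3,647.00 subject; 6.4% × £3,647.00 = £233.41
Medical Insurance Levy: 6% × £5,797.00 = £347.82
Solidarity Surcharge: 4.6% × £5,797.00 = £266.66
Total: £849.32 + £233.41 + £347.82 + £266.66 = £1,697.21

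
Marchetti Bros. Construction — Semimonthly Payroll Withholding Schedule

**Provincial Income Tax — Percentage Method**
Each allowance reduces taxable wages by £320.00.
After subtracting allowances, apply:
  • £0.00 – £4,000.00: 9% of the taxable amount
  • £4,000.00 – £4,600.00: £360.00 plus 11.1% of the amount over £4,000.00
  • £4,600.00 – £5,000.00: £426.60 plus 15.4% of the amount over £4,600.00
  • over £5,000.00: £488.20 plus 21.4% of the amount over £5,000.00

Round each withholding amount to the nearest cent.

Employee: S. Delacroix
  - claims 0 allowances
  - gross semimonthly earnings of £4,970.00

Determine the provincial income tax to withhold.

£483.58

Provincial Income Tax: taxable = £4,970.00
  £426.60 + 15.4% × (£4,970.00 − £4,600.00) = £426.60 + 15.4% × £370.00 = £483.58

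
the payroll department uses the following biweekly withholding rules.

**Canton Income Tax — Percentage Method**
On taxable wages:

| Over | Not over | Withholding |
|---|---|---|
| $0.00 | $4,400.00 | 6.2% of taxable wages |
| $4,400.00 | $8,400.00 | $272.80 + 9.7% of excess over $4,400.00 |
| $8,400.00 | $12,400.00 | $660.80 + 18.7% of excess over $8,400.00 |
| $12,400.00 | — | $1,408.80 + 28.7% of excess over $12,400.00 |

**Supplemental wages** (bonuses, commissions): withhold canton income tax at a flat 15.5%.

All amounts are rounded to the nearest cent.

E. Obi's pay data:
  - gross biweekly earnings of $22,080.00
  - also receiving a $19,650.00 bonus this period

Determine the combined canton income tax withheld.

Canton Income Tax: taxable = $22,080.00
  $1,408.80 + 28.7% × ($22,080.00 − $12,400.00) = $1,408.80 + 28.7% × $9,680.00 = $4,186.96
Supplemental (15.5% flat on bonus): 15.5% × $19,650.00 = $3,045.75
Total canton income tax: $4,186.96 + $3,045.75 = $7,232.71

$7,232.71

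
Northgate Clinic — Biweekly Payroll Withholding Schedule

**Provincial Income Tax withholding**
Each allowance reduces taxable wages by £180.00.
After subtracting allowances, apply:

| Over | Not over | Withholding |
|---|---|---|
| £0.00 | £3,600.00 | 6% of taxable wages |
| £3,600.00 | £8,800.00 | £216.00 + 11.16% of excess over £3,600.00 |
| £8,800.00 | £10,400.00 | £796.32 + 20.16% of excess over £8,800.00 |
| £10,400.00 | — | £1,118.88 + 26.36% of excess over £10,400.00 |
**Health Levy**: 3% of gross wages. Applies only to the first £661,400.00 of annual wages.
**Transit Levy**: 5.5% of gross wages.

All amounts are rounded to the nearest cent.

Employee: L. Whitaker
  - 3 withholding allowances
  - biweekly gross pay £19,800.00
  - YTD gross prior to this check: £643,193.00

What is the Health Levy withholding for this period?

Health Levy: cap £661,400.00 − YTD £643,193.00 = £18,207.00 subject; 3% × £18,207.00 = £546.21

£546.21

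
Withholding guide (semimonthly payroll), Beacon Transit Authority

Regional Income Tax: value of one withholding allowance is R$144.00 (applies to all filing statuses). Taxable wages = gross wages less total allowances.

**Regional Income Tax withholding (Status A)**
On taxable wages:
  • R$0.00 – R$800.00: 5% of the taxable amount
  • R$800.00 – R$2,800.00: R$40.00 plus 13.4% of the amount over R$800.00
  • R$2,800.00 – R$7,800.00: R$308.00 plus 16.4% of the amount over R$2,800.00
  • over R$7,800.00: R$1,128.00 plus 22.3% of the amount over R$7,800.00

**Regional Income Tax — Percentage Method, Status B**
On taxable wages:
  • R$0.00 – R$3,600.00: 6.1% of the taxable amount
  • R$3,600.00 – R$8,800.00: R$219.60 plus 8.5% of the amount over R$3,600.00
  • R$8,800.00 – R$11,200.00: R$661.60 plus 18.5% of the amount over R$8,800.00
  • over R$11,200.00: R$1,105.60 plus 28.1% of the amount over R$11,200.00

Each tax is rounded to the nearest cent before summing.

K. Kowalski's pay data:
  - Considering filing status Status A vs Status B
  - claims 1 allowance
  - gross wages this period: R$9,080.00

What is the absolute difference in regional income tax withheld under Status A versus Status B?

R$694.57

Regional Income Tax (Status A): taxable = R$9,080.00 − 1×R$144.00 = R$8,936.00
  R$1,128.00 + 22.3% × (R$8,936.00 − R$7,800.00) = R$1,128.00 + 22.3% × R$1,136.00 = R$1,381.33
Regional Income Tax (Status B): taxable = R$9,080.00 − 1×R$144.00 = R$8,936.00
  R$661.60 + 18.5% × (R$8,936.00 − R$8,800.00) = R$661.60 + 18.5% × R$136.00 = R$686.76
Difference: |R$1,381.33 − R$686.76| = R$694.57 (higher under Status A)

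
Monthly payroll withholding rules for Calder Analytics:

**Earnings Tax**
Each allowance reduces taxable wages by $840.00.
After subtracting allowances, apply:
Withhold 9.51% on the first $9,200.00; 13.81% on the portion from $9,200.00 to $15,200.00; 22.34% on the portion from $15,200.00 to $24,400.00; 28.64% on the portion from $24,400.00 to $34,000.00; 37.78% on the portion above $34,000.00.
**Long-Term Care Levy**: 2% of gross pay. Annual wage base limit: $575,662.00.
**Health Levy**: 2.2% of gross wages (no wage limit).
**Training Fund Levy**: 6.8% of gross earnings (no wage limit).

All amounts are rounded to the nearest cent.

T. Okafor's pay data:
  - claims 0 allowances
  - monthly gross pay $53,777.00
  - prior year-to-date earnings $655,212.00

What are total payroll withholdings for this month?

Earnings Tax: taxable = $53,777.00
  $6,508.24 + 37.78% × ($53,777.00 − $34,000.00) = $6,508.24 + 37.78% × $19,777.00 = $13,979.99
Long-Term Care Levy: YTD $655,212.00 ≥ cap $575,662.00 → $0.00
Health Levy: 2.2% × $53,777.00 = $1,183.09
Training Fund Levy: 6.8% × $53,777.00 = $3,656.84
Total: $13,979.99 + $0.00 + $1,183.09 + $3,656.84 = $18,819.92

$18,819.92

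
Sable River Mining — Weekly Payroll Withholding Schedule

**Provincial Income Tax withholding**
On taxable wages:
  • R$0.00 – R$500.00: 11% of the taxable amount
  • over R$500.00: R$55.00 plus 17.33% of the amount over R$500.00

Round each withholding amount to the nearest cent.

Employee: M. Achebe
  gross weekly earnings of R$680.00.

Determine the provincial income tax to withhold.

Provincial Income Tax: taxable = R$680.00
  R$55.00 + 17.33% × (R$680.00 − R$500.00) = R$55.00 + 17.33% × R$180.00 = R$86.19

R$86.19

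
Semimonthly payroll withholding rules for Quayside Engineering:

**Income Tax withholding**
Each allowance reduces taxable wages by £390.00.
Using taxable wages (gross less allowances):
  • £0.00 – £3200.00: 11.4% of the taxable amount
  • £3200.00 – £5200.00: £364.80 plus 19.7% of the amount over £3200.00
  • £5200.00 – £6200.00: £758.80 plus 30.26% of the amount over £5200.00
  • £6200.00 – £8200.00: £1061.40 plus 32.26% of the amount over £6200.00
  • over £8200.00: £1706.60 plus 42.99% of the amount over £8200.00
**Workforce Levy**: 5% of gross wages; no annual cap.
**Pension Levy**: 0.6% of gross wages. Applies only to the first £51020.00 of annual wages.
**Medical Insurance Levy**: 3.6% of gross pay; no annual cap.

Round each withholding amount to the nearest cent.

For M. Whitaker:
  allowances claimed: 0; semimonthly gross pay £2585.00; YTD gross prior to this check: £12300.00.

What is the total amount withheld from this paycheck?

Income Tax: taxable = £2585.00
  11.4% × £2585.00 = £294.69
Workforce Levy: 5% × £2585.00 = £129.25
Pension Levy: 0.6% × £2585.00 = £15.51
Medical Insurance Levy: 3.6% × £2585.00 = £93.06
Total: £294.69 + £129.25 + £15.51 + £93.06 = £532.51

£532.51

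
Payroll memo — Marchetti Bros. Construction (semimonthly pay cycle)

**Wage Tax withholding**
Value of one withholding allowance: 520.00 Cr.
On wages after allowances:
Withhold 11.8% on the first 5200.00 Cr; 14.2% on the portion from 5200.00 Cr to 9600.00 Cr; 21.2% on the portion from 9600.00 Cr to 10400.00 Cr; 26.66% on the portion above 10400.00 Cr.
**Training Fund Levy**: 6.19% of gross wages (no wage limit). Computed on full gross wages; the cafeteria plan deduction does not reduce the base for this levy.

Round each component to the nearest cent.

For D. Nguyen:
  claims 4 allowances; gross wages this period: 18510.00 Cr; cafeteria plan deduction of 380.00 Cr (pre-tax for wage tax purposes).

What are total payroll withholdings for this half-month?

Wage Tax: taxable = 18510.00 Cr − 380.00 Cr − 4×520.00 Cr = 16050.00 Cr
  1408.00 Cr + 26.66% × (16050.00 Cr − 10400.00 Cr) = 1408.00 Cr + 26.66% × 5650.00 Cr = 2914.29 Cr
Training Fund Levy: 6.19% × 18510.00 Cr = 1145.77 Cr
Total: 2914.29 Cr + 1145.77 Cr = 4060.06 Cr

4060.06 Cr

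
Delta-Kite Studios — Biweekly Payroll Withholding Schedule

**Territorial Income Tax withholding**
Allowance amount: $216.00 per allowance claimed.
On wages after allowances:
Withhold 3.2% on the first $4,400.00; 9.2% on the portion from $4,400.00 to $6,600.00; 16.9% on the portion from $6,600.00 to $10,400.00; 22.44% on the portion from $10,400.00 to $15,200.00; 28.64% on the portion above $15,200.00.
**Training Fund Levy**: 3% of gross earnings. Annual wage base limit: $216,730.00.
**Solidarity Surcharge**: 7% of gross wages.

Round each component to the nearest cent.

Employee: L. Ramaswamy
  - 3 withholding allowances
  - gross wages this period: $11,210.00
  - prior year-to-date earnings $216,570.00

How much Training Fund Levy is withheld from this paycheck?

Training Fund Levy: cap $216,730.00 − YTD $216,570.00 = $160.00 subject; 3% × $160.00 = $4.80

$4.80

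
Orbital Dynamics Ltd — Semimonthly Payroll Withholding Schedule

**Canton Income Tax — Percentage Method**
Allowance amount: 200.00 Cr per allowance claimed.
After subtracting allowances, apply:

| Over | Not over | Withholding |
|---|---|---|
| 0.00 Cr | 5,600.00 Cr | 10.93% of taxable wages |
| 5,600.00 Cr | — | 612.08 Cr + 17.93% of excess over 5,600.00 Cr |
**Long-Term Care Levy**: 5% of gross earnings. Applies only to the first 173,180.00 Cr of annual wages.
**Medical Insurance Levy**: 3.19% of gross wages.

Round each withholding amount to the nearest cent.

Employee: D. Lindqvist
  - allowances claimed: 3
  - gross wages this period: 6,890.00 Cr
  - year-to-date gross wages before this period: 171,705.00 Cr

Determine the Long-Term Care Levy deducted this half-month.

73.75 Cr

Long-Term Care Levy: cap 173,180.00 Cr − YTD 171,705.00 Cr = 1,475.00 Cr subject; 5% × 1,475.00 Cr = 73.75 Cr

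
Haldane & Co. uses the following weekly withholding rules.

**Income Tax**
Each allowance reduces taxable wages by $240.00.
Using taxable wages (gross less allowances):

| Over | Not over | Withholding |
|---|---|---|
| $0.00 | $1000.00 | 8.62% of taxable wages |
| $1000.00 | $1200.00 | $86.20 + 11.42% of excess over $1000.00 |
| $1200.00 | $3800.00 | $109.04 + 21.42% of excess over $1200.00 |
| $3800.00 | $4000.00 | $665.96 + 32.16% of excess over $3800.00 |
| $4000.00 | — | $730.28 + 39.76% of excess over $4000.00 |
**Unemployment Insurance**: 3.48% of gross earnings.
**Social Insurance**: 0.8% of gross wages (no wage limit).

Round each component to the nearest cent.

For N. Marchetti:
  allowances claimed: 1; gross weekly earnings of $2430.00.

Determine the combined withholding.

Income Tax: taxable = $2430.00 − 1×$240.00 = $2190.00
  $109.04 + 21.42% × ($2190.00 − $1200.00) = $109.04 + 21.42% × $990.00 = $321.10
Unemployment Insurance: 3.48% × $2430.00 = $84.56
Social Insurance: 0.8% × $2430.00 = $19.44
Total: $321.10 + $84.56 + $19.44 = $425.10

$425.10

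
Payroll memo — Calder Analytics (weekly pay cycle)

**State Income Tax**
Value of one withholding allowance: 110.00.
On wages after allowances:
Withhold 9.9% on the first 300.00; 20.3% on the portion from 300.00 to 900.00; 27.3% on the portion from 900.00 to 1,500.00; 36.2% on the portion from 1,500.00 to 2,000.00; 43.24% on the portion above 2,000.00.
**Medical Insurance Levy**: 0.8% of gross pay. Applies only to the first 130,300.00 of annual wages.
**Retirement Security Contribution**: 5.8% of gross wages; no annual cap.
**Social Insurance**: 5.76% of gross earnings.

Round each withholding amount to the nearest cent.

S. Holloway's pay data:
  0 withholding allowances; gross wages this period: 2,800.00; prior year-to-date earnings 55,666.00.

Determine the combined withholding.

1,188.30

State Income Tax: taxable = 2,800.00
  496.30 + 43.24% × (2,800.00 − 2,000.00) = 496.30 + 43.24% × 800.00 = 842.22
Medical Insurance Levy: 0.8% × 2,800.00 = 22.40
Retirement Security Contribution: 5.8% × 2,800.00 = 162.40
Social Insurance: 5.76% × 2,800.00 = 161.28
Total: 842.22 + 22.40 + 162.40 + 161.28 = 1,188.30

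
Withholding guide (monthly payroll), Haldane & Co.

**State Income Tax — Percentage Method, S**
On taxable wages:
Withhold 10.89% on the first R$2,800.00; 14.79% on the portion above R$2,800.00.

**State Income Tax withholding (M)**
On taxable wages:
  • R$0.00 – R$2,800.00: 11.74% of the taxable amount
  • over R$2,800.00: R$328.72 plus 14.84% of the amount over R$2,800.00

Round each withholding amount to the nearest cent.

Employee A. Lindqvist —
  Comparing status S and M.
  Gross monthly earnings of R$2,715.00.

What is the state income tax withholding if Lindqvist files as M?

R$318.74

State Income Tax (M): taxable = R$2,715.00
  11.74% × R$2,715.00 = R$318.74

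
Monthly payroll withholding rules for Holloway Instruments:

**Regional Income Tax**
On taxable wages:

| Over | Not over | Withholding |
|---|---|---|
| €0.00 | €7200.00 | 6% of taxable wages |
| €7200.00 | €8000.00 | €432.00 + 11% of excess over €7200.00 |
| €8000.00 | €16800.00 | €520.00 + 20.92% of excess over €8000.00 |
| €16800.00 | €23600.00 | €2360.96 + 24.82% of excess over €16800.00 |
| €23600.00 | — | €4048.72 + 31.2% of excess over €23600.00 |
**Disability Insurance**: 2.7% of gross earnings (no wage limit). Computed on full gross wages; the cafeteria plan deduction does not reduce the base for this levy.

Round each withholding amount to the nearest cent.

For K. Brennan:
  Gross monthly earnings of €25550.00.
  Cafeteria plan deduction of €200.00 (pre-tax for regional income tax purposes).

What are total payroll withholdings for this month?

€5284.57

Regional Income Tax: taxable = €25550.00 − €200.00 = €25350.00
  €4048.72 + 31.2% × (€25350.00 − €23600.00) = €4048.72 + 31.2% × €1750.00 = €4594.72
Disability Insurance: 2.7% × €25550.00 = €689.85
Total: €4594.72 + €689.85 = €5284.57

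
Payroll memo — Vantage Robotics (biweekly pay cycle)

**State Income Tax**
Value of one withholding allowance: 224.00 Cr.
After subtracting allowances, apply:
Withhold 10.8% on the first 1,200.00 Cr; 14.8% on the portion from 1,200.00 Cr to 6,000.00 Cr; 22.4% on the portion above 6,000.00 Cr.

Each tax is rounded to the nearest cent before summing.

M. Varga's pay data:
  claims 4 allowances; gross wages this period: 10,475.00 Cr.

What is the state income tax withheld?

1,641.70 Cr

State Income Tax: taxable = 10,475.00 Cr − 4×224.00 Cr = 9,579.00 Cr
  840.00 Cr + 22.4% × (9,579.00 Cr − 6,000.00 Cr) = 840.00 Cr + 22.4% × 3,579.00 Cr = 1,641.70 Cr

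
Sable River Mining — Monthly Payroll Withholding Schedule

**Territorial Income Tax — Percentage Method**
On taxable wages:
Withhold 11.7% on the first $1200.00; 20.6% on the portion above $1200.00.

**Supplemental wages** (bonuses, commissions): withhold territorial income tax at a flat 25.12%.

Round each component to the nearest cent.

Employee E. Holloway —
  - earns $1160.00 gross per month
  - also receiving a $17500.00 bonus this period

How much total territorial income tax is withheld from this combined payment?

Territorial Income Tax: taxable = $1160.00
  11.7% × $1160.00 = $135.72
Supplemental (25.12% flat on bonus): 25.12% × $17500.00 = $4396.00
Total territorial income tax: $135.72 + $4396.00 = $4531.72

$4531.72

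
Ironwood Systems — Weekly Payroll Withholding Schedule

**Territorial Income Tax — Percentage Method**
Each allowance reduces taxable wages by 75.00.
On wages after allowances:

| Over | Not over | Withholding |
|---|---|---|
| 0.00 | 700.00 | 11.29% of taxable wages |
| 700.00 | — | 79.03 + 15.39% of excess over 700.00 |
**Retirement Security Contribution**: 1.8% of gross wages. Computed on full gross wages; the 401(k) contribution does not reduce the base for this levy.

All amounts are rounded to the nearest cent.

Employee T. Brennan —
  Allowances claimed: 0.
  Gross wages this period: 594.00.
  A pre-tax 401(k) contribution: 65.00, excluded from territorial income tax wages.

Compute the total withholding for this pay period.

Territorial Income Tax: taxable = 594.00 − 65.00 = 529.00
  11.29% × 529.00 = 59.72
Retirement Security Contribution: 1.8% × 594.00 = 10.69
Total: 59.72 + 10.69 = 70.41

70.41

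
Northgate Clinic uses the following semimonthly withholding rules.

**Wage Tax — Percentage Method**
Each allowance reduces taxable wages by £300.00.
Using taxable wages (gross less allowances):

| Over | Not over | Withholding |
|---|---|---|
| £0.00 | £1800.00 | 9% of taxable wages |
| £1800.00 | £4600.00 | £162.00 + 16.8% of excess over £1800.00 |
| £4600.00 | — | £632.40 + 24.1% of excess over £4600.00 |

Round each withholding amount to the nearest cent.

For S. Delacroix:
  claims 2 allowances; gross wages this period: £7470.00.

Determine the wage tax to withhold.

Wage Tax: taxable = £7470.00 − 2×£300.00 = £6870.00
  £632.40 + 24.1% × (£6870.00 − £4600.00) = £632.40 + 24.1% × £2270.00 = £1179.47

£1179.47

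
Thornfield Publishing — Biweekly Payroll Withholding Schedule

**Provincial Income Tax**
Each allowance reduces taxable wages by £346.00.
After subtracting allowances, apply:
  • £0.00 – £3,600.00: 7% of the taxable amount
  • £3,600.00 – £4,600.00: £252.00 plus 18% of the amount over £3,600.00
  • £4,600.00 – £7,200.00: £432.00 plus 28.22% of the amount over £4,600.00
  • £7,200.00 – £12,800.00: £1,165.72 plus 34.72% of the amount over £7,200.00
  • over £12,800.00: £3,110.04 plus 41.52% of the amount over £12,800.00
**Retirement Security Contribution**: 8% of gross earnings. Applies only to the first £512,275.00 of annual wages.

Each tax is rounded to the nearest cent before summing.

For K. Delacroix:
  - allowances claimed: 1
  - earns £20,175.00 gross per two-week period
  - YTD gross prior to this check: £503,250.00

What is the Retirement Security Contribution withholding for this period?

£722.00

Retirement Security Contribution: cap £512,275.00 − YTD £503,250.00 = £9,025.00 subject; 8% × £9,025.00 = £722.00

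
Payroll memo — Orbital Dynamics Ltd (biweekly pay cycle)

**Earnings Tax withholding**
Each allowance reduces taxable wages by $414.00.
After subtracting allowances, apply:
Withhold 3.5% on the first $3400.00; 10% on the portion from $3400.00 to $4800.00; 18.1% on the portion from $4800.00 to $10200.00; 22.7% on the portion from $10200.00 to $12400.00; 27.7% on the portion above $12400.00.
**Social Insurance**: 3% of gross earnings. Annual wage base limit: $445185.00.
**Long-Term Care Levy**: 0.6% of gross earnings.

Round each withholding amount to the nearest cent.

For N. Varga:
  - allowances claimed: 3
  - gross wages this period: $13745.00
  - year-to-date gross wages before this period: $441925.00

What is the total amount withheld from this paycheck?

Earnings Tax: taxable = $13745.00 − 3×$414.00 = $12503.00
  $1735.80 + 27.7% × ($12503.00 − $12400.00) = $1735.80 + 27.7% × $103.00 = $1764.33
Social Insurance: cap $445185.00 − YTD $441925.00 = $3260.00 subject; 3% × $3260.00 = $97.80
Long-Term Care Levy: 0.6% × $13745.00 = $82.47
Total: $1764.33 + $97.80 + $82.47 = $1944.60

$1944.60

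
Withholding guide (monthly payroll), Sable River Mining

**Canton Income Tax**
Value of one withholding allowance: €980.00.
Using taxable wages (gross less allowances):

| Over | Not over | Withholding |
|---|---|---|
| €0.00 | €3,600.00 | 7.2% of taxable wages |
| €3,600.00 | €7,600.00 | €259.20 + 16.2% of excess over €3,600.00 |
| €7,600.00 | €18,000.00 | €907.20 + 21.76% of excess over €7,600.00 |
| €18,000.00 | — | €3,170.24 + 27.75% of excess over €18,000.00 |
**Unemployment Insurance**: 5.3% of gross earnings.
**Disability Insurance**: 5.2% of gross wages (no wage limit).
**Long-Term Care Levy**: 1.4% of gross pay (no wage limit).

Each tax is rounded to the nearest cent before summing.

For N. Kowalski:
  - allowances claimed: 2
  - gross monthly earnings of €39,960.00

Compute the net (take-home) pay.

Canton Income Tax: taxable = €39,960.00 − 2×€980.00 = €38,000.00
  €3,170.24 + 27.75% × (€38,000.00 − €18,000.00) = €3,170.24 + 27.75% × €20,000.00 = €8,720.24
Unemployment Insurance: 5.3% × €39,960.00 = €2,117.88
Disability Insurance: 5.2% × €39,960.00 = €2,077.92
Long-Term Care Levy: 1.4% × €39,960.00 = €559.44
Total withheld: €8,720.24 + €2,117.88 + €2,077.92 + €559.44 = €13,475.48
Net pay: €39,960.00 − €13,475.48 = €26,484.52

€26,484.52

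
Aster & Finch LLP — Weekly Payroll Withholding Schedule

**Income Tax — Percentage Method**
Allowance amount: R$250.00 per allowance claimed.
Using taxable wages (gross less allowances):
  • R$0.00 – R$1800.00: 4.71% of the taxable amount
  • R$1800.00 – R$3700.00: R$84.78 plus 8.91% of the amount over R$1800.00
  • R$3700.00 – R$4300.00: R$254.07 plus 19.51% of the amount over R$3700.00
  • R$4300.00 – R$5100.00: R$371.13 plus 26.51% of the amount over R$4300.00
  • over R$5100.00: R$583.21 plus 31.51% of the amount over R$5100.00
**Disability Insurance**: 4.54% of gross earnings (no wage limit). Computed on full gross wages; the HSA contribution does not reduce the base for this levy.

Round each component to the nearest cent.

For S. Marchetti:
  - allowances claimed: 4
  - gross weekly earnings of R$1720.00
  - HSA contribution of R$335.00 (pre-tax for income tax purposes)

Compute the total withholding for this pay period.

R$96.22

Income Tax: taxable = R$1720.00 − R$335.00 − 4×R$250.00 = R$385.00
  4.71% × R$385.00 = R$18.13
Disability Insurance: 4.54% × R$1720.00 = R$78.09
Total: R$18.13 + R$78.09 = R$96.22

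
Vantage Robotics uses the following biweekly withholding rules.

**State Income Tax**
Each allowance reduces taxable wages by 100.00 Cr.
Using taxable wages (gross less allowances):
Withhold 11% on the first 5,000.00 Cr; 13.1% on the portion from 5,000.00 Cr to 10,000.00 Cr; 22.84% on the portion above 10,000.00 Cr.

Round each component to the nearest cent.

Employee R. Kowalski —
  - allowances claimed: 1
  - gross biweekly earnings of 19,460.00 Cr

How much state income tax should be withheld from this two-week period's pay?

State Income Tax: taxable = 19,460.00 Cr − 1×100.00 Cr = 19,360.00 Cr
  1,205.00 Cr + 22.84% × (19,360.00 Cr − 10,000.00 Cr) = 1,205.00 Cr + 22.84% × 9,360.00 Cr = 3,342.82 Cr

3,342.82 Cr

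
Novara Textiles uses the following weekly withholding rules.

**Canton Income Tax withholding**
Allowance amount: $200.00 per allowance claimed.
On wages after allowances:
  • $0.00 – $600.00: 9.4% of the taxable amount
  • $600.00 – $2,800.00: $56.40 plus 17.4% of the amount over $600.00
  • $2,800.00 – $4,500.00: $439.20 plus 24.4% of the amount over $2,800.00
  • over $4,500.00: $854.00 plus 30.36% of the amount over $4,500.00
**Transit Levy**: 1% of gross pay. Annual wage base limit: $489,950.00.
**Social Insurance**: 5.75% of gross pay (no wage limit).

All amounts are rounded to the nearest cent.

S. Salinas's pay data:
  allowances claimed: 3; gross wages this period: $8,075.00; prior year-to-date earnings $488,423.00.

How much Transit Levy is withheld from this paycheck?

Transit Levy: cap $489,950.00 − YTD $488,423.00 = $1,527.00 subject; 1% × $1,527.00 = $15.27

$15.27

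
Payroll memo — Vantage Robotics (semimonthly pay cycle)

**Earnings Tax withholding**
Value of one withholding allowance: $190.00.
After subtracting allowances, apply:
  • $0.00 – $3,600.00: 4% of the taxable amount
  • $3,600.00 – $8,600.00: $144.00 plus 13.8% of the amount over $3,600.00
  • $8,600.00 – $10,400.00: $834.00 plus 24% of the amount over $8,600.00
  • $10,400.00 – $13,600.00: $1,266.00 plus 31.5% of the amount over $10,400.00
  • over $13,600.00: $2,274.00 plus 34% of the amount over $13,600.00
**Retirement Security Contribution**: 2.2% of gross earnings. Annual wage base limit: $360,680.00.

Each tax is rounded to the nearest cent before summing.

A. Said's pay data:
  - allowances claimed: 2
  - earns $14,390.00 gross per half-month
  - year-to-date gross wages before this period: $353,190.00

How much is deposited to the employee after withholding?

Earnings Tax: taxable = $14,390.00 − 2×$190.00 = $14,010.00
  $2,274.00 + 34% × ($14,010.00 − $13,600.00) = $2,274.00 + 34% × $410.00 = $2,413.40
Retirement Security Contribution: cap $360,680.00 − YTD $353,190.00 = $7,490.00 subject; 2.2% × $7,490.00 = $164.78
Total withheld: $2,413.40 + $164.78 = $2,578.18
Net pay: $14,390.00 − $2,578.18 = $11,811.82

$11,811.82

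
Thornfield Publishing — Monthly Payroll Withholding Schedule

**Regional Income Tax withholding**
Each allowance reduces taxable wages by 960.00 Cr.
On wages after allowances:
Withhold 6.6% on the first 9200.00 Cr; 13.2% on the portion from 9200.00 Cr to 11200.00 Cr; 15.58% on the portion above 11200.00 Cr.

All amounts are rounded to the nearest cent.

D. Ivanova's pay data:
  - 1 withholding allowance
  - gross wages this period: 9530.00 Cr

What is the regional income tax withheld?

Regional Income Tax: taxable = 9530.00 Cr − 1×960.00 Cr = 8570.00 Cr
  6.6% × 8570.00 Cr = 565.62 Cr

565.62 Cr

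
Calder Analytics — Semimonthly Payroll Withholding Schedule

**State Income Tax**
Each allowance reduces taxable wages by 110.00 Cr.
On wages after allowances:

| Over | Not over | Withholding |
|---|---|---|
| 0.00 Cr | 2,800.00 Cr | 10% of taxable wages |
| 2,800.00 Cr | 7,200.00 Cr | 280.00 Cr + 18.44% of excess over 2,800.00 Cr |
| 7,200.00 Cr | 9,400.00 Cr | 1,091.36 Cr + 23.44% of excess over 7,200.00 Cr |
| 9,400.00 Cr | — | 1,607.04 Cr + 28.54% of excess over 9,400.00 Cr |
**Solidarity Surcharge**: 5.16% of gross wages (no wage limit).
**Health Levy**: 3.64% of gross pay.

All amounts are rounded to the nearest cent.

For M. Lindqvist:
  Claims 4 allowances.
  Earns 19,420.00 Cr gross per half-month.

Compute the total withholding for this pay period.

6,050.13 Cr

State Income Tax: taxable = 19,420.00 Cr − 4×110.00 Cr = 18,980.00 Cr
  1,607.04 Cr + 28.54% × (18,980.00 Cr − 9,400.00 Cr) = 1,607.04 Cr + 28.54% × 9,580.00 Cr = 4,341.17 Cr
Solidarity Surcharge: 5.16% × 19,420.00 Cr = 1,002.07 Cr
Health Levy: 3.64% × 19,420.00 Cr = 706.89 Cr
Total: 4,341.17 Cr + 1,002.07 Cr + 706.89 Cr = 6,050.13 Cr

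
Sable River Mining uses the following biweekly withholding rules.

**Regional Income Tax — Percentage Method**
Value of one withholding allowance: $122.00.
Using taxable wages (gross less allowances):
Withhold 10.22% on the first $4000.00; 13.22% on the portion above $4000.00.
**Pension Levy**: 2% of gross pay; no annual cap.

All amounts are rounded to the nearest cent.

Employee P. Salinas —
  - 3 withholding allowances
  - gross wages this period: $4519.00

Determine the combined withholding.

$519.41

Regional Income Tax: taxable = $4519.00 − 3×$122.00 = $4153.00
  $408.80 + 13.22% × ($4153.00 − $4000.00) = $408.80 + 13.22% × $153.00 = $429.03
Pension Levy: 2% × $4519.00 = $90.38
Total: $429.03 + $90.38 = $519.41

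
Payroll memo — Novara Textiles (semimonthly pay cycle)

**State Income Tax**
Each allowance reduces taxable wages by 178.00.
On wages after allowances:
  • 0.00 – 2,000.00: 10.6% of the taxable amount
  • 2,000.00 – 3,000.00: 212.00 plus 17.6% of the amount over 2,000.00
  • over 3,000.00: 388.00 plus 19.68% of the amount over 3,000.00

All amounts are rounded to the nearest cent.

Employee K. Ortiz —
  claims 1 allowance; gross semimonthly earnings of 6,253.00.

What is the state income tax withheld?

993.16

State Income Tax: taxable = 6,253.00 − 1×178.00 = 6,075.00
  388.00 + 19.68% × (6,075.00 − 3,000.00) = 388.00 + 19.68% × 3,075.00 = 993.16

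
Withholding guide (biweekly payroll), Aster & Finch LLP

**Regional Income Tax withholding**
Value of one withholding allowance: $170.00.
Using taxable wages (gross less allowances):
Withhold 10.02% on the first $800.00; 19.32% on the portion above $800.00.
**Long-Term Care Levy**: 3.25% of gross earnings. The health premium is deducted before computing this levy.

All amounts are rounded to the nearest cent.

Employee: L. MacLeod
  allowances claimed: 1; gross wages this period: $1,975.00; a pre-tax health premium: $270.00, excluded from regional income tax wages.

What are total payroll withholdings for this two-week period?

Regional Income Tax: taxable = $1,975.00 − $270.00 − 1×$170.00 = $1,535.00
  $80.16 + 19.32% × ($1,535.00 − $800.00) = $80.16 + 19.32% × $735.00 = $222.16
Long-Term Care Levy: 3.25% × $1,705.00 = $55.41
Total: $222.16 + $55.41 = $277.57

$277.57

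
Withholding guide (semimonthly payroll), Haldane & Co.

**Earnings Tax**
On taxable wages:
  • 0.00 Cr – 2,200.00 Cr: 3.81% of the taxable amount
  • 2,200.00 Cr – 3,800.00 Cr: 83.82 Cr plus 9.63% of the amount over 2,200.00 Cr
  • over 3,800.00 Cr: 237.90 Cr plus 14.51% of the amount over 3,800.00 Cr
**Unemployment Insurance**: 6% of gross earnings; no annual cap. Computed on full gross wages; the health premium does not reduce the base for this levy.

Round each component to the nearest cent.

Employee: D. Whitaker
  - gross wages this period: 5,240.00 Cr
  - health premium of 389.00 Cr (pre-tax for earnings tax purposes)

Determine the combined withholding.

Earnings Tax: taxable = 5,240.00 Cr − 389.00 Cr = 4,851.00 Cr
  237.90 Cr + 14.51% × (4,851.00 Cr − 3,800.00 Cr) = 237.90 Cr + 14.51% × 1,051.00 Cr = 390.40 Cr
Unemployment Insurance: 6% × 5,240.00 Cr = 314.40 Cr
Total: 390.40 Cr + 314.40 Cr = 704.80 Cr

704.80 Cr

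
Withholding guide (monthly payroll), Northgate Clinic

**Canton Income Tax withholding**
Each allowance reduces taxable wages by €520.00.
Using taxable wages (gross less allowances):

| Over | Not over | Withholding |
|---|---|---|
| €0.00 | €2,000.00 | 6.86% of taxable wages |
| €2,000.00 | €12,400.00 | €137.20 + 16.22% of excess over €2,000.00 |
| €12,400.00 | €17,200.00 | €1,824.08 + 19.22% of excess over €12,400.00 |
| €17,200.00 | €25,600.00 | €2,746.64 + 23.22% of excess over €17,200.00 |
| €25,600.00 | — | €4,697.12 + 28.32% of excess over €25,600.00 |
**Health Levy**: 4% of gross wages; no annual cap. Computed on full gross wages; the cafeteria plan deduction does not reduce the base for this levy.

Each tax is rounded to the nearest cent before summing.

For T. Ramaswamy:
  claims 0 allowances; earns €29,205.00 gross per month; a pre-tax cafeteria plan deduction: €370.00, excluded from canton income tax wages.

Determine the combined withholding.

Canton Income Tax: taxable = €29,205.00 − €370.00 = €28,835.00
  €4,697.12 + 28.32% × (€28,835.00 − €25,600.00) = €4,697.12 + 28.32% × €3,235.00 = €5,613.27
Health Levy: 4% × €29,205.00 = €1,168.20
Total: €5,613.27 + €1,168.20 = €6,781.47

€6,781.47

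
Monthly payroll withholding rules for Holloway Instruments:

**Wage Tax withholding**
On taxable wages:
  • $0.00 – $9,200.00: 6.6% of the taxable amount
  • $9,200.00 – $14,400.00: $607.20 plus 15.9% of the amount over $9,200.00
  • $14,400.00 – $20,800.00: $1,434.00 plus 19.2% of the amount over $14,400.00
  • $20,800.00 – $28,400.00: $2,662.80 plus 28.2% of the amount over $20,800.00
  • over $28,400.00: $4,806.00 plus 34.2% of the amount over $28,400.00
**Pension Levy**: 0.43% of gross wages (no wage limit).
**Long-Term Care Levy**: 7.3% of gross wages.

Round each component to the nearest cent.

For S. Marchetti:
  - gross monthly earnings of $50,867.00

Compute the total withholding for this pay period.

$16,421.73

Wage Tax: taxable = $50,867.00
  $4,806.00 + 34.2% × ($50,867.00 − $28,400.00) = $4,806.00 + 34.2% × $22,467.00 = $12,489.71
Pension Levy: 0.43% × $50,867.00 = $218.73
Long-Term Care Levy: 7.3% × $50,867.00 = $3,713.29
Total: $12,489.71 + $218.73 + $3,713.29 = $16,421.73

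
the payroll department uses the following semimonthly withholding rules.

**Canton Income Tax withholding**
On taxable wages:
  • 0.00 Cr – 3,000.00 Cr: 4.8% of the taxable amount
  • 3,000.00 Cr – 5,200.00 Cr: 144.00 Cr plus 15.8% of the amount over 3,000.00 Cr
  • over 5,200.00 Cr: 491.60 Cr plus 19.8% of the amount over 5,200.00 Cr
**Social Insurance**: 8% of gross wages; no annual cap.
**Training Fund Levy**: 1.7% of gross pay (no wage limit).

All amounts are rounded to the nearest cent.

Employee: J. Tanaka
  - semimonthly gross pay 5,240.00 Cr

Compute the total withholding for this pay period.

Canton Income Tax: taxable = 5,240.00 Cr
  491.60 Cr + 19.8% × (5,240.00 Cr − 5,200.00 Cr) = 491.60 Cr + 19.8% × 40.00 Cr = 499.52 Cr
Social Insurance: 8% × 5,240.00 Cr = 419.20 Cr
Training Fund Levy: 1.7% × 5,240.00 Cr = 89.08 Cr
Total: 499.52 Cr + 419.20 Cr + 89.08 Cr = 1,007.80 Cr

1,007.80 Cr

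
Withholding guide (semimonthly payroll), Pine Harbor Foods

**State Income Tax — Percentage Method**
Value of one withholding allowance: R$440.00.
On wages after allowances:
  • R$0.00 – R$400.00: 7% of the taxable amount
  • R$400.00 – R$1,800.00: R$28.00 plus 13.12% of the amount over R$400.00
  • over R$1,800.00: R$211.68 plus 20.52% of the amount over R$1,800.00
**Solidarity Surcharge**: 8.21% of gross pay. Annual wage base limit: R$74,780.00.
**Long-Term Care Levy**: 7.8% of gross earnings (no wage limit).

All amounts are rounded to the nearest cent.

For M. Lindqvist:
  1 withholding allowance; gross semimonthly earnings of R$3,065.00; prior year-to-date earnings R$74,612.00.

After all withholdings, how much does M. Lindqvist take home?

R$2,431.17

State Income Tax: taxable = R$3,065.00 − 1×R$440.00 = R$2,625.00
  R$211.68 + 20.52% × (R$2,625.00 − R$1,800.00) = R$211.68 + 20.52% × R$825.00 = R$380.97
Solidarity Surcharge: cap R$74,780.00 − YTD R$74,612.00 = R$168.00 subject; 8.21% × R$168.00 = R$13.79
Long-Term Care Levy: 7.8% × R$3,065.00 = R$239.07
Total withheld: R$380.97 + R$13.79 + R$239.07 = R$633.83
Net pay: R$3,065.00 − R$633.83 = R$2,431.17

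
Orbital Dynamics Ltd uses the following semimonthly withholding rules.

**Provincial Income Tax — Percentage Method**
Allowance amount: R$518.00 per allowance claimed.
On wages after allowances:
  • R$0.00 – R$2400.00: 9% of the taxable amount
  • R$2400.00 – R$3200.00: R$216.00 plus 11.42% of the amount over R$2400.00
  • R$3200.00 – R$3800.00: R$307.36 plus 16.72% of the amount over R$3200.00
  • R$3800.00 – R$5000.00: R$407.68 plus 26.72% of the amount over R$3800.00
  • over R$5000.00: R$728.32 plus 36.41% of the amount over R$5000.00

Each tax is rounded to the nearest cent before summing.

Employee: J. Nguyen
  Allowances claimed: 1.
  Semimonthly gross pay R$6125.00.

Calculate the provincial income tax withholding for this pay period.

Provincial Income Tax: taxable = R$6125.00 − 1×R$518.00 = R$5607.00
  R$728.32 + 36.41% × (R$5607.00 − R$5000.00) = R$728.32 + 36.41% × R$607.00 = R$949.33

R$949.33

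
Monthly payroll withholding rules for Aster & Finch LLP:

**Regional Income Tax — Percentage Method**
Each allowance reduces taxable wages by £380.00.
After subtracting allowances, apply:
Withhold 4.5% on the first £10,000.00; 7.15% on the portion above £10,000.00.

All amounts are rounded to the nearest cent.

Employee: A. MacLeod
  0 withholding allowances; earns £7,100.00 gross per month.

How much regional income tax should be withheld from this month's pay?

£319.50

Regional Income Tax: taxable = £7,100.00
  4.5% × £7,100.00 = £319.50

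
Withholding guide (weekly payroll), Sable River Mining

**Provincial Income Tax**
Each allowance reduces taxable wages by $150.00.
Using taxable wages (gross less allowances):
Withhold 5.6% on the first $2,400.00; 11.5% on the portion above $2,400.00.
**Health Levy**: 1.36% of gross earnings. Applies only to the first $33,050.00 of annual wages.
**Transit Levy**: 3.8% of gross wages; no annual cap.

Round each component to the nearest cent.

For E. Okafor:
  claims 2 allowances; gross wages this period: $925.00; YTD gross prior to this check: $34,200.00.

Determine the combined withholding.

$70.15

Provincial Income Tax: taxable = $925.00 − 2×$150.00 = $625.00
  5.6% × $625.00 = $35.00
Health Levy: YTD $34,200.00 ≥ cap $33,050.00 → $0.00
Transit Levy: 3.8% × $925.00 = $35.15
Total: $35.00 + $0.00 + $35.15 = $70.15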